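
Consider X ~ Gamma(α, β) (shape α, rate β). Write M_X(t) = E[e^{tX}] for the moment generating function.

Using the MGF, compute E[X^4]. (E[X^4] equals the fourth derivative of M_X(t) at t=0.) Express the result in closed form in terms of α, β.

M_X(t) = (β/(β - t))^α
dM/dt = -α*β^α*(1/(β - t))^α/(-β + t)
d^2M/dt^2 = (α^2*β^α*(1/(β - t))^α + α*β^α*(1/(β - t))^α)/(β^2 - 2*β*t + t^2)
d^3M/dt^3 = (-α^3*β^α*(1/(β - t))^α - 3*α^2*β^α*(1/(β - t))^α - 2*α*β^α*(1/(β - t))^α)/(-β^3 + 3*β^2*t - 3*β*t^2 + t^3)
d^4M/dt^4 = (α^4*β^α*(1/(β - t))^α + 6*α^3*β^α*(1/(β - t))^α + 11*α^2*β^α*(1/(β - t))^α + 6*α*β^α*(1/(β - t))^α)/(β^4 - 4*β^3*t + 6*β^2*t^2 - 4*β*t^3 + t^4)

E[X^4] = d^4M/dt^4 |_{t=0} = α*(α^3 + 6*α^2 + 11*α + 6)/β^4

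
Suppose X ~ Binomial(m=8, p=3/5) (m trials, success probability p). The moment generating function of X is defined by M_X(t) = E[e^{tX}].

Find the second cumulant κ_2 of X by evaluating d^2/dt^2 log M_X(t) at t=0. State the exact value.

M_X(t) = (3*e^(t)/5 + 2/5)^8
K_X(t) = log M_X(t) = 8*log(3*e^(t)/5 + 2/5)
K′(t) = 24*e^(t)/(3*e^(t) + 2)
K′′(t) = 48*e^(t)/(9*e^(2*t) + 12*e^(t) + 4)

κ_2 = K′′(0) = 48/25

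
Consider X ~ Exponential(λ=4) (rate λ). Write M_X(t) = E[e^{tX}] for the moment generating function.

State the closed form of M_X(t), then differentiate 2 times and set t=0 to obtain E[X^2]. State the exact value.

E[X^2] = M^(2)(0) = 1/8

M_X(t) = 4/(4 - t)
M^(2)(t) = -8/(t^3 - 12*t^2 + 48*t - 64)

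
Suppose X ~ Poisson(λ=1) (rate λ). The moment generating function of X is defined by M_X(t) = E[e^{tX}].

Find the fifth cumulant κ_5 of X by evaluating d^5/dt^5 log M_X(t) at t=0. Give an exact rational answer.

κ_5 = K′′′′′(0) = 1

M_X(t) = e^(e^(t) - 1)
K_X(t) = log M_X(t) = e^(t) - 1
K′(t) = e^(t)
K′′(t) = e^(t)
K′′′(t) = e^(t)
K′′′′(t) = e^(t)
K′′′′′(t) = e^(t)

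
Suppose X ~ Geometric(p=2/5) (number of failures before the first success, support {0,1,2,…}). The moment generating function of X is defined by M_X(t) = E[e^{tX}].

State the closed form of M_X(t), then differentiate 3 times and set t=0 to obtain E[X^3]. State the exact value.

E[X^3] = D^3[M](0) = 141/4

M_X(t) = 2/(5*(1 - 3*e^(t)/5))
D^3[M](t) = (54*e^(3*t) + 360*e^(2*t) + 150*e^(t))/(81*e^(4*t) - 540*e^(3*t) + 1350*e^(2*t) - 1500*e^(t) + 625)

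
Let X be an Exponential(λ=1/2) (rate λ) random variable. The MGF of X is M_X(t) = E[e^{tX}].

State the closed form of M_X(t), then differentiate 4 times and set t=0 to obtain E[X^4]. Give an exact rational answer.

M_X(t) = 1/(2*(1/2 - t))
M^(4)(t) = -384/(32*t^5 - 80*t^4 + 80*t^3 - 40*t^2 + 10*t - 1)

E[X^4] = M^(4)(0) = 384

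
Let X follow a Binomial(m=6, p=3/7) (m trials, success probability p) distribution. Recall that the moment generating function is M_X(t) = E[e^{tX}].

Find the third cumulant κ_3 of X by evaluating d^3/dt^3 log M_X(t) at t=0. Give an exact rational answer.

M_X(t) = (3*e^(t)/7 + 4/7)^6
K_X(t) = log M_X(t) = 6*log(3*e^(t)/7 + 4/7)
D^3[K](t) = (-216*e^(2*t) + 288*e^(t))/(27*e^(3*t) + 108*e^(2*t) + 144*e^(t) + 64)

κ_3 = D^3[K](0) = 72/343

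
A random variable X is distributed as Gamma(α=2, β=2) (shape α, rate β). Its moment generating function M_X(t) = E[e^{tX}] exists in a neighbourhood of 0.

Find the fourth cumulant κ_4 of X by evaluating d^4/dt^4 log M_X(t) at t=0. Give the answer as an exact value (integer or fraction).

κ_4 = d^4K/dt^4 |_{t=0} = 3/4

M_X(t) = 4/(2 - t)^2
K_X(t) = log M_X(t) = -2*log(2 - t) + 2*log(2)
dK/dt = -2/(t - 2)
d^2K/dt^2 = 2/(t^2 - 4*t + 4)
d^3K/dt^3 = -4/(t^3 - 6*t^2 + 12*t - 8)
d^4K/dt^4 = 12/(t^4 - 8*t^3 + 24*t^2 - 32*t + 16)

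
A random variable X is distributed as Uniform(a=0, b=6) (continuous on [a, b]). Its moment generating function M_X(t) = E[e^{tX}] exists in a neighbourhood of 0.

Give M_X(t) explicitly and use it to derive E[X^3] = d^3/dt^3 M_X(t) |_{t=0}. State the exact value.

M_X(t) = (e^(6*t) - 1)/(6*t)
M^(3)(t) = (36*t^3*e^(6*t) - 18*t^2*e^(6*t) + 6*t*e^(6*t) - e^(6*t) + 1)/t^4

E[X^3] = M^(3)(0) = 54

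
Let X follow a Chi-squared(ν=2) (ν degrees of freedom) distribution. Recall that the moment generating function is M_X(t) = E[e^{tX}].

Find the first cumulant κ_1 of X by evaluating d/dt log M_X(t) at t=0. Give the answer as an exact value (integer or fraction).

M_X(t) = 1/(1 - 2*t)
K_X(t) = log M_X(t) = -log(1 - 2*t)
K^(1)(t) = -2/(2*t - 1)

κ_1 = K^(1)(0) = 2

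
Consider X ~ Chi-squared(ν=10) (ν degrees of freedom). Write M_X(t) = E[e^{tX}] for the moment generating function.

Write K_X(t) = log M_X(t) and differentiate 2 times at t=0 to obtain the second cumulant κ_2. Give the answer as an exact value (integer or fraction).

M_X(t) = (1 - 2*t)^(-5)
K_X(t) = log M_X(t) = -5*log(1 - 2*t)
K′(t) = -10/(2*t - 1)
K′′(t) = 20/(4*t^2 - 4*t + 1)

κ_2 = K′′(0) = 20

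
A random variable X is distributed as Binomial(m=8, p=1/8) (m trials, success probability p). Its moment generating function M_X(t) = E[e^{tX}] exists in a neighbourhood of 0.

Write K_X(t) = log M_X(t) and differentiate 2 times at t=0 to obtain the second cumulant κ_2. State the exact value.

κ_2 = K′′(0) = 7/8

M_X(t) = (e^(t)/8 + 7/8)^8
K_X(t) = log M_X(t) = 8*log(e^(t)/8 + 7/8)
K′(t) = 8*e^(t)/(e^(t) + 7)
K′′(t) = 56*e^(t)/(e^(2*t) + 14*e^(t) + 49)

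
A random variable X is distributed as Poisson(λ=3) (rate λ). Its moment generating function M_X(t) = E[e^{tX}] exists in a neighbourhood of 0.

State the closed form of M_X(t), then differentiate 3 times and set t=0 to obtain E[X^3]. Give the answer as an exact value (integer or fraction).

E[X^3] = M′′′(0) = 57

M_X(t) = e^(3*e^(t) - 3)
M′(t) = 3*e^(-3)*e^(t)*e^(3*e^(t))
M′′(t) = (9*e^(2*t)*e^(3*e^(t)) + 3*e^(t)*e^(3*e^(t)))*e^(-3)
M′′′(t) = (27*e^(3*t)*e^(3*e^(t)) + 27*e^(2*t)*e^(3*e^(t)) + 3*e^(t)*e^(3*e^(t)))*e^(-3)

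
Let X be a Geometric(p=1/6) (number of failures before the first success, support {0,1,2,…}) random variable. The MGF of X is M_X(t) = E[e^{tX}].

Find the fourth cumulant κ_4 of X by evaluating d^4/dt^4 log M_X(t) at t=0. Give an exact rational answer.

M_X(t) = 1/(6*(1 - 5*e^(t)/6))
K_X(t) = log M_X(t) = -log(1 - 5*e^(t)/6) - log(6)
D^4[K](t) = (750*e^(3*t) + 3600*e^(2*t) + 1080*e^(t))/(625*e^(4*t) - 3000*e^(3*t) + 5400*e^(2*t) - 4320*e^(t) + 1296)

κ_4 = D^4[K](0) = 5430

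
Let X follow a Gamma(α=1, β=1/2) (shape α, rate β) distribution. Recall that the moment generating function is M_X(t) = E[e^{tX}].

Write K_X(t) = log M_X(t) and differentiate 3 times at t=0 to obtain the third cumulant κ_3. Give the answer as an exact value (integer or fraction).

κ_3 = K′′′(0) = 16

M_X(t) = 1/(2*(1/2 - t))
K_X(t) = log M_X(t) = -log(1/2 - t) - log(2)
K′(t) = -2/(2*t - 1)
K′′(t) = 4/(4*t^2 - 4*t + 1)
K′′′(t) = -16/(8*t^3 - 12*t^2 + 6*t - 1)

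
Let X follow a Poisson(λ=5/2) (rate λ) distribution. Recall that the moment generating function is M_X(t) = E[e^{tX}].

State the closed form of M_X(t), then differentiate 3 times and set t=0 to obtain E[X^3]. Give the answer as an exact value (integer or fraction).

M_X(t) = e^(5*e^(t)/2 - 5/2)
dM/dt = 5*e^(-5/2)*e^(t)*e^(5*e^(t)/2)/2
d^2M/dt^2 = (25*e^(2*t)*e^(5*e^(t)/2) + 10*e^(t)*e^(5*e^(t)/2))*e^(-5/2)/4
d^3M/dt^3 = (125*e^(3*t)*e^(5*e^(t)/2) + 150*e^(2*t)*e^(5*e^(t)/2) + 20*e^(t)*e^(5*e^(t)/2))*e^(-5/2)/8

E[X^3] = d^3M/dt^3 |_{t=0} = 295/8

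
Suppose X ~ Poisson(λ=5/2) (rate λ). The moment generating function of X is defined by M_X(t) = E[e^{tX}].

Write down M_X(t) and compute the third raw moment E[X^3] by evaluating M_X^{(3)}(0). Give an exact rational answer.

M_X(t) = e^(5*e^(t)/2 - 5/2)
D^3[M](t) = (125*e^(3*t)*e^(5*e^(t)/2) + 150*e^(2*t)*e^(5*e^(t)/2) + 20*e^(t)*e^(5*e^(t)/2))*e^(-5/2)/8

E[X^3] = D^3[M](0) = 295/8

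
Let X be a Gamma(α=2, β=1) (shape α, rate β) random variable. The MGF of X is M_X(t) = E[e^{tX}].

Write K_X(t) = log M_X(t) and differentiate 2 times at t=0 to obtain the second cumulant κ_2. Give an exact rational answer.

κ_2 = d^2K/dt^2 |_{t=0} = 2

M_X(t) = (1 - t)^(-2)
K_X(t) = log M_X(t) = -2*log(1 - t)
dK/dt = -2/(t - 1)
d^2K/dt^2 = 2/(t^2 - 2*t + 1)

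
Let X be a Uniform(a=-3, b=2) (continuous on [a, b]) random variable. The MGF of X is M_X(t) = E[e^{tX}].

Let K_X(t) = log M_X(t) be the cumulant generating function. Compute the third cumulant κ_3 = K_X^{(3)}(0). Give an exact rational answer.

κ_3 = d^3K/dt^3 |_{t=0} = 0

M_X(t) = (e^(2*t) - e^(-3*t))/(5*t)
K_X(t) = log M_X(t) = -log(t) + log(e^(2*t) - e^(-3*t)) - log(5)
dK/dt = (2*t*e^(5*t) + 3*t - e^(5*t) + 1)/(t*e^(5*t) - t)
d^2K/dt^2 = (-25*t^2*e^(5*t) + e^(10*t) - 2*e^(5*t) + 1)/(t^2*e^(10*t) - 2*t^2*e^(5*t) + t^2)
d^3K/dt^3 = (125*t^3*e^(10*t) + 125*t^3*e^(5*t) - 2*e^(15*t) + 6*e^(10*t) - 6*e^(5*t) + 2)/(t^3*e^(15*t) - 3*t^3*e^(10*t) + 3*t^3*e^(5*t) - t^3)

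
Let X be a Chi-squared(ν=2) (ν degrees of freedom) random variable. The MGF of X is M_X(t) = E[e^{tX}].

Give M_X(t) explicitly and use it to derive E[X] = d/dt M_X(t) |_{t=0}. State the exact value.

M_X(t) = 1/(1 - 2*t)
M^(1)(t) = 2/(4*t^2 - 4*t + 1)

E[X] = M^(1)(0) = 2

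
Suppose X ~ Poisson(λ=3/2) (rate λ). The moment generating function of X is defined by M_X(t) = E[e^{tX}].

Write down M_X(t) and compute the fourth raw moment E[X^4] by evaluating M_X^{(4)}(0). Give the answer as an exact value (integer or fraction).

M_X(t) = e^(3*e^(t)/2 - 3/2)
M^(4)(t) = (81*e^(4*t)*e^(3*e^(t)/2) + 324*e^(3*t)*e^(3*e^(t)/2) + 252*e^(2*t)*e^(3*e^(t)/2) + 24*e^(t)*e^(3*e^(t)/2))*e^(-3/2)/16

E[X^4] = M^(4)(0) = 681/16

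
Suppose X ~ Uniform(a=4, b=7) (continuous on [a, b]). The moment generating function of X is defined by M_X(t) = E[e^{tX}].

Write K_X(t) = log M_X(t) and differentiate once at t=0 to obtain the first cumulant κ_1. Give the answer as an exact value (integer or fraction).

κ_1 = K^(1)(0) = 11/2

M_X(t) = (e^(7*t) - e^(4*t))/(3*t)
K_X(t) = log M_X(t) = -log(t) + log(e^(7*t) - e^(4*t)) - log(3)
K^(1)(t) = (7*t*e^(3*t) - 4*t - e^(3*t) + 1)/(t*e^(3*t) - t)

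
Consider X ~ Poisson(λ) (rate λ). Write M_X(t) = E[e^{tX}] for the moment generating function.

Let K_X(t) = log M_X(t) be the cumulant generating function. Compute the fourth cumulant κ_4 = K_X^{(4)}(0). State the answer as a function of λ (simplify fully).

κ_4 = d^4K/dt^4 |_{t=0} = λ

M_X(t) = e^(λ*(e^(t) - 1))
K_X(t) = log M_X(t) = λ*(e^(t) - 1)
dK/dt = λ*e^(t)
d^2K/dt^2 = λ*e^(t)
d^3K/dt^3 = λ*e^(t)
d^4K/dt^4 = λ*e^(t)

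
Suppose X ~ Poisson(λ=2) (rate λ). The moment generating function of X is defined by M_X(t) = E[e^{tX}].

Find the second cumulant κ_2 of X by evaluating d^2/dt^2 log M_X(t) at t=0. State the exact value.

κ_2 = K′′(0) = 2

M_X(t) = e^(2*e^(t) - 2)
K_X(t) = log M_X(t) = 2*e^(t) - 2
K′(t) = 2*e^(t)
K′′(t) = 2*e^(t)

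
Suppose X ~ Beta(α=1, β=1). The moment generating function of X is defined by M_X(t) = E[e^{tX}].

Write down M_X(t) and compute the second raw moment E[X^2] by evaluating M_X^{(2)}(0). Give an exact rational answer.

M_X(t) = ₁F₁(1; 2; t)
dM/dt = ₁F₁(2; 3; t)/2
d^2M/dt^2 = ₁F₁(3; 4; t)/3

E[X^2] = d^2M/dt^2 |_{t=0} = 1/3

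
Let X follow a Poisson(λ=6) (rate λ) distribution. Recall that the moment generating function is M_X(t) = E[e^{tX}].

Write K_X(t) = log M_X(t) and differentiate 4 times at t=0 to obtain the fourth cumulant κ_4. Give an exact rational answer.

κ_4 = d^4K/dt^4 |_{t=0} = 6

M_X(t) = e^(6*e^(t) - 6)
K_X(t) = log M_X(t) = 6*e^(t) - 6
dK/dt = 6*e^(t)
d^2K/dt^2 = 6*e^(t)
d^3K/dt^3 = 6*e^(t)
d^4K/dt^4 = 6*e^(t)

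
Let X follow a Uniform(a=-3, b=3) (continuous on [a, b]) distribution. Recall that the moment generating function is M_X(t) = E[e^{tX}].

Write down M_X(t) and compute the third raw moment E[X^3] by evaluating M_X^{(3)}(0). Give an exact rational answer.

E[X^3] = M′′′(0) = 0

M_X(t) = (e^(3*t) - e^(-3*t))/(6*t)
M′(t) = (3*t*e^(6*t) + 3*t - e^(6*t) + 1)*e^(-3*t)/(6*t^2)
M′′(t) = (9*t^2*e^(6*t) - 9*t^2 - 6*t*e^(6*t) - 6*t + 2*e^(6*t) - 2)*e^(-3*t)/(6*t^3)
M′′′(t) = (9*t^3*e^(6*t) + 9*t^3 - 9*t^2*e^(6*t) + 9*t^2 + 6*t*e^(6*t) + 6*t - 2*e^(6*t) + 2)*e^(-3*t)/(2*t^4)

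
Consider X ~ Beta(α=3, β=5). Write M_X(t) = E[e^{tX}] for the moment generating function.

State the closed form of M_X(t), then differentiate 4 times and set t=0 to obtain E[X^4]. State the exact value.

E[X^4] = M′′′′(0) = 1/22

M_X(t) = ₁F₁(3; 8; t)
M′(t) = 3*₁F₁(4; 9; t)/8
M′′(t) = ₁F₁(5; 10; t)/6
M′′′(t) = ₁F₁(6; 11; t)/12
M′′′′(t) = ₁F₁(7; 12; t)/22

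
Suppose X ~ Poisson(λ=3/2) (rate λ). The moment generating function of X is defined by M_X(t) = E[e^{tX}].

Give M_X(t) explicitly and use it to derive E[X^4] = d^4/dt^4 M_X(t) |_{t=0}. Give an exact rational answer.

E[X^4] = M^(4)(0) = 681/16

M_X(t) = e^(3*e^(t)/2 - 3/2)
M^(4)(t) = (81*e^(4*t)*e^(3*e^(t)/2) + 324*e^(3*t)*e^(3*e^(t)/2) + 252*e^(2*t)*e^(3*e^(t)/2) + 24*e^(t)*e^(3*e^(t)/2))*e^(-3/2)/16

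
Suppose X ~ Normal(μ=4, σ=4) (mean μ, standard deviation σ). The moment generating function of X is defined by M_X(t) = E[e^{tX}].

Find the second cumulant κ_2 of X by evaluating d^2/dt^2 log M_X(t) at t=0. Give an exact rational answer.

M_X(t) = e^(8*t^2 + 4*t)
K_X(t) = log M_X(t) = 8*t^2 + 4*t
K′(t) = 16*t + 4
K′′(t) = 16

κ_2 = K′′(0) = 16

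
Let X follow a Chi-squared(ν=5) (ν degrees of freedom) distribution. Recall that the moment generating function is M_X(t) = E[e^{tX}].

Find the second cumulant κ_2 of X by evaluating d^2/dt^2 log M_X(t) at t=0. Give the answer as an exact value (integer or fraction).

M_X(t) = (1 - 2*t)^(-5/2)
K_X(t) = log M_X(t) = -5*log(1 - 2*t)/2
D^2[K](t) = 10/(4*t^2 - 4*t + 1)

κ_2 = D^2[K](0) = 10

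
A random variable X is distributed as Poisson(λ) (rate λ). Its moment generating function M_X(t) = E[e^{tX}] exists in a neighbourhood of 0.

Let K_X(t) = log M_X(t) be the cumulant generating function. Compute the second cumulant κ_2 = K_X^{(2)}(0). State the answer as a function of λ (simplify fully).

κ_2 = D^2[K](0) = λ

M_X(t) = e^(λ*(e^(t) - 1))
K_X(t) = log M_X(t) = λ*(e^(t) - 1)
D^2[K](t) = λ*e^(t)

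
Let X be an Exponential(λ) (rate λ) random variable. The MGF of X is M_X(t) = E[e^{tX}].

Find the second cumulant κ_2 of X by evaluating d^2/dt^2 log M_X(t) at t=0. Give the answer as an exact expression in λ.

κ_2 = K^(2)(0) = λ^(-2)

M_X(t) = λ/(λ - t)
K_X(t) = log M_X(t) = log(λ) - log(λ - t)
K^(2)(t) = 1/(λ^2 - 2*λ*t + t^2)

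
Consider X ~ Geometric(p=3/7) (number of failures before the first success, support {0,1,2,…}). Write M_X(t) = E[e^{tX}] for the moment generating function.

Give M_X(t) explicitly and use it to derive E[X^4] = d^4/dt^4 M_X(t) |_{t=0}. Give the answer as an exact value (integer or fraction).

E[X^4] = d^4M/dt^4 |_{t=0} = 5060/27

M_X(t) = 3/(7*(1 - 4*e^(t)/7))
dM/dt = 12*e^(t)/(16*e^(2*t) - 56*e^(t) + 49)
d^2M/dt^2 = (-48*e^(2*t) - 84*e^(t))/(64*e^(3*t) - 336*e^(2*t) + 588*e^(t) - 343)
d^3M/dt^3 = (192*e^(3*t) + 1344*e^(2*t) + 588*e^(t))/(256*e^(4*t) - 1792*e^(3*t) + 4704*e^(2*t) - 5488*e^(t) + 2401)
d^4M/dt^4 = (-768*e^(4*t) - 14784*e^(3*t) - 25872*e^(2*t) - 4116*e^(t))/(1024*e^(5*t) - 8960*e^(4*t) + 31360*e^(3*t) - 54880*e^(2*t) + 48020*e^(t) - 16807)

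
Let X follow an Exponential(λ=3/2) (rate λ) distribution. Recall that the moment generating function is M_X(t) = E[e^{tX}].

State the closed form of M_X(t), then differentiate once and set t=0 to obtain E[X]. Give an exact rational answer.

M_X(t) = 3/(2*(3/2 - t))
M^(1)(t) = 6/(4*t^2 - 12*t + 9)

E[X] = M^(1)(0) = 2/3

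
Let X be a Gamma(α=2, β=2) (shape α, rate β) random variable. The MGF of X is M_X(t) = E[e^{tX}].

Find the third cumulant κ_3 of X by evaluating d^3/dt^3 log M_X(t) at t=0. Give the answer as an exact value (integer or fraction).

M_X(t) = 4/(2 - t)^2
K_X(t) = log M_X(t) = -2*log(2 - t) + 2*log(2)
K^(3)(t) = -4/(t^3 - 6*t^2 + 12*t - 8)

κ_3 = K^(3)(0) = 1/2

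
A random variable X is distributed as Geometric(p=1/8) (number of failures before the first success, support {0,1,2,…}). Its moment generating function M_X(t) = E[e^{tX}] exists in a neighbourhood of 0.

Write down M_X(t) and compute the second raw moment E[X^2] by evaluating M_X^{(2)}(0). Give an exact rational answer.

E[X^2] = D^2[M](0) = 105

M_X(t) = 1/(8*(1 - 7*e^(t)/8))
D^2[M](t) = (-49*e^(2*t) - 56*e^(t))/(343*e^(3*t) - 1176*e^(2*t) + 1344*e^(t) - 512)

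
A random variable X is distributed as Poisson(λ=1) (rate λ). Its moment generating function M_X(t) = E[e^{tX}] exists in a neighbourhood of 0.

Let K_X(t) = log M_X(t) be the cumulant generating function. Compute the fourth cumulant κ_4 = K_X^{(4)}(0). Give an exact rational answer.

M_X(t) = e^(e^(t) - 1)
K_X(t) = log M_X(t) = e^(t) - 1
K′(t) = e^(t)
K′′(t) = e^(t)
K′′′(t) = e^(t)
K′′′′(t) = e^(t)

κ_4 = K′′′′(0) = 1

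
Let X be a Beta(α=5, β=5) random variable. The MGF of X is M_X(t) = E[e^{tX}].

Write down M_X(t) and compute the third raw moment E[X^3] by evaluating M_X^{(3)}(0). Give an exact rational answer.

M_X(t) = ₁F₁(5; 10; t)
M^(3)(t) = 7*₁F₁(8; 13; t)/44

E[X^3] = M^(3)(0) = 7/44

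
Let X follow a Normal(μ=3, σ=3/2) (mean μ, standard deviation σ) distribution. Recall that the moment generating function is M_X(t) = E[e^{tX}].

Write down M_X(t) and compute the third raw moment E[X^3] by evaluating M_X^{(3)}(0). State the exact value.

E[X^3] = M^(3)(0) = 189/4

M_X(t) = e^(9*t^2/8 + 3*t)
M^(3)(t) = 729*t^3*e^(3*t)*e^(9*t^2/8)/64 + 729*t^2*e^(3*t)*e^(9*t^2/8)/16 + 1215*t*e^(3*t)*e^(9*t^2/8)/16 + 189*e^(3*t)*e^(9*t^2/8)/4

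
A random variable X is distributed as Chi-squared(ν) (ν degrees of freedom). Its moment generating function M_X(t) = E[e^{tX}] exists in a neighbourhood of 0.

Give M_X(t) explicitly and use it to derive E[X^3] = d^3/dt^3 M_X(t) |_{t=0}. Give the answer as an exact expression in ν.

M_X(t) = (1 - 2*t)^(-ν/2)
M′(t) = -ν/(2*t*(1 - 2*t)^(ν/2) - (1 - 2*t)^(ν/2))
M′′(t) = (ν^2 + 2*ν)/(4*t^2*(1 - 2*t)^(ν/2) - 4*t*(1 - 2*t)^(ν/2) + (1 - 2*t)^(ν/2))
M′′′(t) = (-ν^3 - 6*ν^2 - 8*ν)/(8*t^3*(1 - 2*t)^(ν/2) - 12*t^2*(1 - 2*t)^(ν/2) + 6*t*(1 - 2*t)^(ν/2) - (1 - 2*t)^(ν/2))

E[X^3] = M′′′(0) = ν*(ν^2 + 6*ν + 8)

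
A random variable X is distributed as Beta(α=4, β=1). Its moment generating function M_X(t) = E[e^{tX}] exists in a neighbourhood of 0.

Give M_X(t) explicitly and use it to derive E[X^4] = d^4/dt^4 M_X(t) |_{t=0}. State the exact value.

M_X(t) = ₁F₁(4; 5; t)
D^4[M](t) = ₁F₁(8; 9; t)/2

E[X^4] = D^4[M](0) = 1/2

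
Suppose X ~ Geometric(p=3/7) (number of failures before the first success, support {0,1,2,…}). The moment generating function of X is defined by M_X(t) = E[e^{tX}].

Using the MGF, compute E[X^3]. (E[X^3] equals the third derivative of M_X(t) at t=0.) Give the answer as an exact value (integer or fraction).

M_X(t) = 3/(7*(1 - 4*e^(t)/7))
M^(3)(t) = (192*e^(3*t) + 1344*e^(2*t) + 588*e^(t))/(256*e^(4*t) - 1792*e^(3*t) + 4704*e^(2*t) - 5488*e^(t) + 2401)

E[X^3] = M^(3)(0) = 236/9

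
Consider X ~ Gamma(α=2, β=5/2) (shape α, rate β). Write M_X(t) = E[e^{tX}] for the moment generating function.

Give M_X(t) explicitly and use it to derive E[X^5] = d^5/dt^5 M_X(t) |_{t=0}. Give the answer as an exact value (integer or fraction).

M_X(t) = 25/(4*(5/2 - t)^2)
D^5[M](t) = -576000/(128*t^7 - 2240*t^6 + 16800*t^5 - 70000*t^4 + 175000*t^3 - 262500*t^2 + 218750*t - 78125)

E[X^5] = D^5[M](0) = 4608/625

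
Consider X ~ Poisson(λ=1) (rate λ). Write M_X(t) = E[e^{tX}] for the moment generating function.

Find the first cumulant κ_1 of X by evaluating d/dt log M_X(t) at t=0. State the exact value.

M_X(t) = e^(e^(t) - 1)
K_X(t) = log M_X(t) = e^(t) - 1
K^(1)(t) = e^(t)

κ_1 = K^(1)(0) = 1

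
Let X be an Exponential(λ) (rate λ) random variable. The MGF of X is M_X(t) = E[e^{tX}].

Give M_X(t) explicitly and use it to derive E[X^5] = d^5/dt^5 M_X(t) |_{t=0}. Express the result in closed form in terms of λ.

E[X^5] = M^(5)(0) = 120/λ^5

M_X(t) = λ/(λ - t)
M^(5)(t) = 120*λ/(λ^6 - 6*λ^5*t + 15*λ^4*t^2 - 20*λ^3*t^3 + 15*λ^2*t^4 - 6*λ*t^5 + t^6)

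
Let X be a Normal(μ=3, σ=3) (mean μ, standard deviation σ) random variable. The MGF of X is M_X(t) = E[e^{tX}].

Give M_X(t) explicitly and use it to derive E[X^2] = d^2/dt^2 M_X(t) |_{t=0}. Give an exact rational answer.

M_X(t) = e^(9*t^2/2 + 3*t)
M^(2)(t) = 81*t^2*e^(3*t)*e^(9*t^2/2) + 54*t*e^(3*t)*e^(9*t^2/2) + 18*e^(3*t)*e^(9*t^2/2)

E[X^2] = M^(2)(0) = 18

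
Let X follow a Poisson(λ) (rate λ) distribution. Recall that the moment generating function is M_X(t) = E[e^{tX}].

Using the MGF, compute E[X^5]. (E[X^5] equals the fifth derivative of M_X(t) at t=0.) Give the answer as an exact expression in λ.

M_X(t) = e^(λ*(e^(t) - 1))
M^(5)(t) = (λ^5*e^(5*t)*e^(λ*e^(t)) + 10*λ^4*e^(4*t)*e^(λ*e^(t)) + 25*λ^3*e^(3*t)*e^(λ*e^(t)) + 15*λ^2*e^(2*t)*e^(λ*e^(t)) + λ*e^(t)*e^(λ*e^(t)))*e^(-λ)

E[X^5] = M^(5)(0) = λ*(λ^4 + 10*λ^3 + 25*λ^2 + 15*λ + 1)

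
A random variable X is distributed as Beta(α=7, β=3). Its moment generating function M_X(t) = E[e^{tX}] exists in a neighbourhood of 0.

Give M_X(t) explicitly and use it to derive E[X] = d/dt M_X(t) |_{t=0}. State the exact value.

E[X] = dM/dt |_{t=0} = 7/10

M_X(t) = ₁F₁(7; 10; t)
dM/dt = 7*₁F₁(8; 11; t)/10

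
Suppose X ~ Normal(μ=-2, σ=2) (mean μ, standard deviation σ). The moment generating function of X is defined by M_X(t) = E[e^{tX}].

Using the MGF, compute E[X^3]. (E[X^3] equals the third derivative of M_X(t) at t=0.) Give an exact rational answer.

E[X^3] = M^(3)(0) = -32

M_X(t) = e^(2*t^2 - 2*t)
M^(3)(t) = (64*t^3*e^(2*t^2) - 96*t^2*e^(2*t^2) + 96*t*e^(2*t^2) - 32*e^(2*t^2))*e^(-2*t)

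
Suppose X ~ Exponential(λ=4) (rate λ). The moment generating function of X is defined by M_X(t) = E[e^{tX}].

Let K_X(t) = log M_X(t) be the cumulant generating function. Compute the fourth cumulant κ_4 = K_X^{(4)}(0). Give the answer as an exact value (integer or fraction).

κ_4 = D^4[K](0) = 3/128

M_X(t) = 4/(4 - t)
K_X(t) = log M_X(t) = -log(4 - t) + 2*log(2)
D^4[K](t) = 6/(t^4 - 16*t^3 + 96*t^2 - 256*t + 256)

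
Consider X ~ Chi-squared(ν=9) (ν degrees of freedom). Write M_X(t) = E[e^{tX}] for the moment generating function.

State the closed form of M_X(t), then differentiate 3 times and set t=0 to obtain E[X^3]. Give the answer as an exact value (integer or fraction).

M_X(t) = (1 - 2*t)^(-9/2)

E[X^3] = M^(3)(0) = 1287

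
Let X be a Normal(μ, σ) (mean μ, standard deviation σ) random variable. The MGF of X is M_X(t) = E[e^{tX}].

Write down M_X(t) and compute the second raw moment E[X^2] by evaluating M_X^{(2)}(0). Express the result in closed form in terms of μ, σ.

M_X(t) = e^(μ*t + σ^2*t^2/2)
dM/dt = μ*e^(μ*t)*e^(σ^2*t^2/2) + σ^2*t*e^(μ*t)*e^(σ^2*t^2/2)
d^2M/dt^2 = μ^2*e^(μ*t)*e^(σ^2*t^2/2) + 2*μ*σ^2*t*e^(μ*t)*e^(σ^2*t^2/2) + σ^4*t^2*e^(μ*t)*e^(σ^2*t^2/2) + σ^2*e^(μ*t)*e^(σ^2*t^2/2)

E[X^2] = d^2M/dt^2 |_{t=0} = μ^2 + σ^2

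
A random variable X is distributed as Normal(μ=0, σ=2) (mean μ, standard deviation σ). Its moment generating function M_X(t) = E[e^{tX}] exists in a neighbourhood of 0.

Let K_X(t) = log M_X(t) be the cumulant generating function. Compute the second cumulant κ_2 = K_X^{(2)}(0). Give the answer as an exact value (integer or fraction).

κ_2 = D^2[K](0) = 4

M_X(t) = e^(2*t^2)
K_X(t) = log M_X(t) = 2*t^2
D^2[K](t) = 4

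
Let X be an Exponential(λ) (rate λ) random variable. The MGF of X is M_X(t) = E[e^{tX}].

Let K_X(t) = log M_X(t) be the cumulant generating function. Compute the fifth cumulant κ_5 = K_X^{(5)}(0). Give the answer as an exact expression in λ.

κ_5 = K′′′′′(0) = 24/λ^5

M_X(t) = λ/(λ - t)
K_X(t) = log M_X(t) = log(λ) - log(λ - t)
K′(t) = -1/(-λ + t)
K′′(t) = 1/(λ^2 - 2*λ*t + t^2)
K′′′(t) = -2/(-λ^3 + 3*λ^2*t - 3*λ*t^2 + t^3)
K′′′′(t) = 6/(λ^4 - 4*λ^3*t + 6*λ^2*t^2 - 4*λ*t^3 + t^4)
K′′′′′(t) = -24/(-λ^5 + 5*λ^4*t - 10*λ^3*t^2 + 10*λ^2*t^3 - 5*λ*t^4 + t^5)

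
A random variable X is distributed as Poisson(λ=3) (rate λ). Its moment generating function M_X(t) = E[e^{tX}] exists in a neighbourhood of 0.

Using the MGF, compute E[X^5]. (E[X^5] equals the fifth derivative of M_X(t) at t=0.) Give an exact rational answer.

M_X(t) = e^(3*e^(t) - 3)
dM/dt = 3*e^(-3)*e^(t)*e^(3*e^(t))
d^2M/dt^2 = (9*e^(2*t)*e^(3*e^(t)) + 3*e^(t)*e^(3*e^(t)))*e^(-3)
d^3M/dt^3 = (27*e^(3*t)*e^(3*e^(t)) + 27*e^(2*t)*e^(3*e^(t)) + 3*e^(t)*e^(3*e^(t)))*e^(-3)
d^4M/dt^4 = (81*e^(4*t)*e^(3*e^(t)) + 162*e^(3*t)*e^(3*e^(t)) + 63*e^(2*t)*e^(3*e^(t)) + 3*e^(t)*e^(3*e^(t)))*e^(-3)
d^5M/dt^5 = (243*e^(5*t)*e^(3*e^(t)) + 810*e^(4*t)*e^(3*e^(t)) + 675*e^(3*t)*e^(3*e^(t)) + 135*e^(2*t)*e^(3*e^(t)) + 3*e^(t)*e^(3*e^(t)))*e^(-3)

E[X^5] = d^5M/dt^5 |_{t=0} = 1866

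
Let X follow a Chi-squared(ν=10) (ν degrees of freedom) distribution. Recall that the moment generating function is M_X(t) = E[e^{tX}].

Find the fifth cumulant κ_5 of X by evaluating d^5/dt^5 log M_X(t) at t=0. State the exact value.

κ_5 = D^5[K](0) = 3840

M_X(t) = (1 - 2*t)^(-5)
K_X(t) = log M_X(t) = -5*log(1 - 2*t)
D^5[K](t) = -3840/(32*t^5 - 80*t^4 + 80*t^3 - 40*t^2 + 10*t - 1)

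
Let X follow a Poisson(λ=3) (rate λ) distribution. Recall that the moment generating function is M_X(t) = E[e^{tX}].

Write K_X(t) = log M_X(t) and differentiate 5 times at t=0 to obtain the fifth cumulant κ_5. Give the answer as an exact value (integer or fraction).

M_X(t) = e^(3*e^(t) - 3)
K_X(t) = log M_X(t) = 3*e^(t) - 3
D^5[K](t) = 3*e^(t)

κ_5 = D^5[K](0) = 3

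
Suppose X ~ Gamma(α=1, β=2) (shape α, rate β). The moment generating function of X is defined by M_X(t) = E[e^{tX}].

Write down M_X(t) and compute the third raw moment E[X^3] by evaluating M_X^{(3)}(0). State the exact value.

E[X^3] = d^3M/dt^3 |_{t=0} = 3/4

M_X(t) = 2/(2 - t)
dM/dt = 2/(t^2 - 4*t + 4)
d^2M/dt^2 = -4/(t^3 - 6*t^2 + 12*t - 8)
d^3M/dt^3 = 12/(t^4 - 8*t^3 + 24*t^2 - 32*t + 16)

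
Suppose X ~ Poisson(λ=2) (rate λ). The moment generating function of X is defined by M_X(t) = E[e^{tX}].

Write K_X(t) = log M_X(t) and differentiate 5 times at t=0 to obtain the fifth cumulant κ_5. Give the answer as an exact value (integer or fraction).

κ_5 = d^5K/dt^5 |_{t=0} = 2

M_X(t) = e^(2*e^(t) - 2)
K_X(t) = log M_X(t) = 2*e^(t) - 2
dK/dt = 2*e^(t)
d^2K/dt^2 = 2*e^(t)
d^3K/dt^3 = 2*e^(t)
d^4K/dt^4 = 2*e^(t)
d^5K/dt^5 = 2*e^(t)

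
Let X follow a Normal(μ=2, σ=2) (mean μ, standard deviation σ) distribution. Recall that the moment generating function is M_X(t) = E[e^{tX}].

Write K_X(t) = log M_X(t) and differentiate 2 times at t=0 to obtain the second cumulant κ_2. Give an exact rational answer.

M_X(t) = e^(2*t^2 + 2*t)
K_X(t) = log M_X(t) = 2*t^2 + 2*t
dK/dt = 4*t + 2
d^2K/dt^2 = 4

κ_2 = d^2K/dt^2 |_{t=0} = 4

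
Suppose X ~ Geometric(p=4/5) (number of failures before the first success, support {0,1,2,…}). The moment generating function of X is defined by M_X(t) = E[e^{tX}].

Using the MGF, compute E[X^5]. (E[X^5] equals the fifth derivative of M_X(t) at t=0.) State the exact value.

E[X^5] = d^5M/dt^5 |_{t=0} = 707/128

M_X(t) = 4/(5*(1 - e^(t)/5))
dM/dt = 4*e^(t)/(e^(2*t) - 10*e^(t) + 25)
d^2M/dt^2 = (-4*e^(2*t) - 20*e^(t))/(e^(3*t) - 15*e^(2*t) + 75*e^(t) - 125)
d^3M/dt^3 = (4*e^(3*t) + 80*e^(2*t) + 100*e^(t))/(e^(4*t) - 20*e^(3*t) + 150*e^(2*t) - 500*e^(t) + 625)
d^4M/dt^4 = (-4*e^(4*t) - 220*e^(3*t) - 1100*e^(2*t) - 500*e^(t))/(e^(5*t) - 25*e^(4*t) + 250*e^(3*t) - 1250*e^(2*t) + 3125*e^(t) - 3125)
d^5M/dt^5 = (4*e^(5*t) + 520*e^(4*t) + 6600*e^(3*t) + 13000*e^(2*t) + 2500*e^(t))/(e^(6*t) - 30*e^(5*t) + 375*e^(4*t) - 2500*e^(3*t) + 9375*e^(2*t) - 18750*e^(t) + 15625)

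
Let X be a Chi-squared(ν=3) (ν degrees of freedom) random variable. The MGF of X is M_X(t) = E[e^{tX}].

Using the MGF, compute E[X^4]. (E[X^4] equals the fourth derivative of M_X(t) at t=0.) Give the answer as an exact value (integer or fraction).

M_X(t) = (1 - 2*t)^(-3/2)
M^(4)(t) = -945/(32*t^5*√(1 - 2*t) - 80*t^4*√(1 - 2*t) + 80*t^3*√(1 - 2*t) - 40*t^2*√(1 - 2*t) + 10*t*√(1 - 2*t) - √(1 - 2*t))

E[X^4] = M^(4)(0) = 945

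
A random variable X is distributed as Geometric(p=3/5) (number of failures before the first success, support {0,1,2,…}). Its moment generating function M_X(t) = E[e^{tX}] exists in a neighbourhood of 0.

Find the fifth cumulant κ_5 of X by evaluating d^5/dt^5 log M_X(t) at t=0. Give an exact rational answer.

M_X(t) = 3/(5*(1 - 2*e^(t)/5))
K_X(t) = log M_X(t) = -log(1 - 2*e^(t)/5) - log(5) + log(3)
K^(5)(t) = (-80*e^(4*t) - 2200*e^(3*t) - 5500*e^(2*t) - 1250*e^(t))/(32*e^(5*t) - 400*e^(4*t) + 2000*e^(3*t) - 5000*e^(2*t) + 6250*e^(t) - 3125)

κ_5 = K^(5)(0) = 3010/81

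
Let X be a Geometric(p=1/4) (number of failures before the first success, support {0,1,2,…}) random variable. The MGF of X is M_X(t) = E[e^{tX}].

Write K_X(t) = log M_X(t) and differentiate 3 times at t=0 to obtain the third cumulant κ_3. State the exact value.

κ_3 = K′′′(0) = 84

M_X(t) = 1/(4*(1 - 3*e^(t)/4))
K_X(t) = log M_X(t) = -log(1 - 3*e^(t)/4) - 2*log(2)
K′(t) = -3*e^(t)/(3*e^(t) - 4)
K′′(t) = 12*e^(t)/(9*e^(2*t) - 24*e^(t) + 16)
K′′′(t) = (-36*e^(2*t) - 48*e^(t))/(27*e^(3*t) - 108*e^(2*t) + 144*e^(t) - 64)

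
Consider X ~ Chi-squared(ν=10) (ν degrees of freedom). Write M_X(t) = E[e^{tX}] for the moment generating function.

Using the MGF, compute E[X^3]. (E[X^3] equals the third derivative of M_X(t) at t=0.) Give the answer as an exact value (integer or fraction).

M_X(t) = (1 - 2*t)^(-5)
D^3[M](t) = 1680/(256*t^8 - 1024*t^7 + 1792*t^6 - 1792*t^5 + 1120*t^4 - 448*t^3 + 112*t^2 - 16*t + 1)

E[X^3] = D^3[M](0) = 1680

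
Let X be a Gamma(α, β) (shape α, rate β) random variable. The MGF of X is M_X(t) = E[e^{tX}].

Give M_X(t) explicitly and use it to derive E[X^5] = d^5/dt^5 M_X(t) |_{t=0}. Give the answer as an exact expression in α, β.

E[X^5] = D^5[M](0) = α*(α^4 + 10*α^3 + 35*α^2 + 50*α + 24)/β^5

M_X(t) = (β/(β - t))^α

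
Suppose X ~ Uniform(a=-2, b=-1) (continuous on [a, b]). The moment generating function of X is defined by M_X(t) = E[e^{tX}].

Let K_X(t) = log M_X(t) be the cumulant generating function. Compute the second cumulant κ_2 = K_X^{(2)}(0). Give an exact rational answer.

κ_2 = D^2[K](0) = 1/12

M_X(t) = (e^(-t) - e^(-2*t))/t
K_X(t) = log M_X(t) = -log(t) + log(e^(-t) - e^(-2*t))
D^2[K](t) = (-t^2*e^(t) + e^(2*t) - 2*e^(t) + 1)/(t^2*e^(2*t) - 2*t^2*e^(t) + t^2)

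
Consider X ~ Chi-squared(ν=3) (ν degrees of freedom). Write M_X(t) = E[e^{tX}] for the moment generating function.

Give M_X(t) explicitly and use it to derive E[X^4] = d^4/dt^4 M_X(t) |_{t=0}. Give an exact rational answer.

E[X^4] = D^4[M](0) = 945

M_X(t) = (1 - 2*t)^(-3/2)
D^4[M](t) = -945/(32*t^5*√(1 - 2*t) - 80*t^4*√(1 - 2*t) + 80*t^3*√(1 - 2*t) - 40*t^2*√(1 - 2*t) + 10*t*√(1 - 2*t) - √(1 - 2*t))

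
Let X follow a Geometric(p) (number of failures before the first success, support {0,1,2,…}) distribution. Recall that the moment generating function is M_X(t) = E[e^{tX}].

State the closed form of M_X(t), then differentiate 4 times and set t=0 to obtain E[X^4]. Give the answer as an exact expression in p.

E[X^4] = D^4[M](0) = 1 - 15/p + 50/p^2 - 60/p^3 + 24/p^4

M_X(t) = p/(-(1 - p)*e^(t) + 1)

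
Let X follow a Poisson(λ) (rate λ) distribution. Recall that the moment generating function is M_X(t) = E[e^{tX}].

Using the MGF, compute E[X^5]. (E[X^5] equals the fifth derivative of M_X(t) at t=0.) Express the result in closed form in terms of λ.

E[X^5] = D^5[M](0) = λ*(λ^4 + 10*λ^3 + 25*λ^2 + 15*λ + 1)

M_X(t) = e^(λ*(e^(t) - 1))
D^5[M](t) = (λ^5*e^(5*t)*e^(λ*e^(t)) + 10*λ^4*e^(4*t)*e^(λ*e^(t)) + 25*λ^3*e^(3*t)*e^(λ*e^(t)) + 15*λ^2*e^(2*t)*e^(λ*e^(t)) + λ*e^(t)*e^(λ*e^(t)))*e^(-λ)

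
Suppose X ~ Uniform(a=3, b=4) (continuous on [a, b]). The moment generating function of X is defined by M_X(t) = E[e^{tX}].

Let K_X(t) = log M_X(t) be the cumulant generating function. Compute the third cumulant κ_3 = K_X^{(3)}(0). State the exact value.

κ_3 = D^3[K](0) = 0

M_X(t) = (e^(4*t) - e^(3*t))/t
K_X(t) = log M_X(t) = -log(t) + log(e^(4*t) - e^(3*t))
D^3[K](t) = (t^3*e^(2*t) + t^3*e^(t) - 2*e^(3*t) + 6*e^(2*t) - 6*e^(t) + 2)/(t^3*e^(3*t) - 3*t^3*e^(2*t) + 3*t^3*e^(t) - t^3)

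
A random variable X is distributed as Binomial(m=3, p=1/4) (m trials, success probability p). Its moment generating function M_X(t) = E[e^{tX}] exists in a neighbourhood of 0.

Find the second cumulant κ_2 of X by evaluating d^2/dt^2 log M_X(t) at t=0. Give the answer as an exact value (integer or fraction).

M_X(t) = (e^(t)/4 + 3/4)^3
K_X(t) = log M_X(t) = 3*log(e^(t)/4 + 3/4)
K^(2)(t) = 9*e^(t)/(e^(2*t) + 6*e^(t) + 9)

κ_2 = K^(2)(0) = 9/16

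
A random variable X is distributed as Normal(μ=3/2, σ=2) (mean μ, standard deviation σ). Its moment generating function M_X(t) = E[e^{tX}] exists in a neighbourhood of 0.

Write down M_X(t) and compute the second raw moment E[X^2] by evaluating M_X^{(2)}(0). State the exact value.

E[X^2] = M′′(0) = 25/4

M_X(t) = e^(2*t^2 + 3*t/2)
M′(t) = 4*t*e^(3*t/2)*e^(2*t^2) + 3*e^(3*t/2)*e^(2*t^2)/2
M′′(t) = 16*t^2*e^(3*t/2)*e^(2*t^2) + 12*t*e^(3*t/2)*e^(2*t^2) + 25*e^(3*t/2)*e^(2*t^2)/4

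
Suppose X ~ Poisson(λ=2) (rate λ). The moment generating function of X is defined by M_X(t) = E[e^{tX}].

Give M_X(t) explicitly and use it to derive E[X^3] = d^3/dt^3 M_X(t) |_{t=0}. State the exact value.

M_X(t) = e^(2*e^(t) - 2)
dM/dt = 2*e^(-2)*e^(t)*e^(2*e^(t))
d^2M/dt^2 = (4*e^(2*t)*e^(2*e^(t)) + 2*e^(t)*e^(2*e^(t)))*e^(-2)
d^3M/dt^3 = (8*e^(3*t)*e^(2*e^(t)) + 12*e^(2*t)*e^(2*e^(t)) + 2*e^(t)*e^(2*e^(t)))*e^(-2)

E[X^3] = d^3M/dt^3 |_{t=0} = 22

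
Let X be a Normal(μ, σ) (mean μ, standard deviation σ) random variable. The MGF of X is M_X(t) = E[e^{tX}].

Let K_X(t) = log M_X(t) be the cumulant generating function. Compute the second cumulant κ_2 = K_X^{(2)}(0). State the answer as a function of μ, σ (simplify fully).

κ_2 = d^2K/dt^2 |_{t=0} = σ^2

M_X(t) = e^(μ*t + σ^2*t^2/2)
K_X(t) = log M_X(t) = μ*t + σ^2*t^2/2
dK/dt = μ + σ^2*t
d^2K/dt^2 = σ^2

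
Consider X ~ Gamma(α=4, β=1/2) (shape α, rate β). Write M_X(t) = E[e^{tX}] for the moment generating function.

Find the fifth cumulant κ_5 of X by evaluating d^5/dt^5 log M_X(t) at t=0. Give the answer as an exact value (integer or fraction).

κ_5 = K^(5)(0) = 3072

M_X(t) = 1/(16*(1/2 - t)^4)
K_X(t) = log M_X(t) = -4*log(1/2 - t) - 4*log(2)
K^(5)(t) = -3072/(32*t^5 - 80*t^4 + 80*t^3 - 40*t^2 + 10*t - 1)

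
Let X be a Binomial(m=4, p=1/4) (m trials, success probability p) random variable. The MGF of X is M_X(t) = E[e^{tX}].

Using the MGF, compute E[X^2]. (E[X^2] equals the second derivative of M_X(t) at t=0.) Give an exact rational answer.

M_X(t) = (e^(t)/4 + 3/4)^4
dM/dt = e^(4*t)/64 + 9*e^(3*t)/64 + 27*e^(2*t)/64 + 27*e^(t)/64
d^2M/dt^2 = e^(4*t)/16 + 27*e^(3*t)/64 + 27*e^(2*t)/32 + 27*e^(t)/64

E[X^2] = d^2M/dt^2 |_{t=0} = 7/4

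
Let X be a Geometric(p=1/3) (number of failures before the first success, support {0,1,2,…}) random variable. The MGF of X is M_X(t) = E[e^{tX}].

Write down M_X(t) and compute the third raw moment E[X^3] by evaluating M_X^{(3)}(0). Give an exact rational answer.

M_X(t) = 1/(3*(1 - 2*e^(t)/3))
M^(3)(t) = (8*e^(3*t) + 48*e^(2*t) + 18*e^(t))/(16*e^(4*t) - 96*e^(3*t) + 216*e^(2*t) - 216*e^(t) + 81)

E[X^3] = M^(3)(0) = 74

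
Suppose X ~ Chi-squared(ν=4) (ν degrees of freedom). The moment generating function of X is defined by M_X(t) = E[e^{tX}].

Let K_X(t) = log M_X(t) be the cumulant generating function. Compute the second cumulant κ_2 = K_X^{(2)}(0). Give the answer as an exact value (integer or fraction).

M_X(t) = (1 - 2*t)^(-2)
K_X(t) = log M_X(t) = -2*log(1 - 2*t)
K^(2)(t) = 8/(4*t^2 - 4*t + 1)

κ_2 = K^(2)(0) = 8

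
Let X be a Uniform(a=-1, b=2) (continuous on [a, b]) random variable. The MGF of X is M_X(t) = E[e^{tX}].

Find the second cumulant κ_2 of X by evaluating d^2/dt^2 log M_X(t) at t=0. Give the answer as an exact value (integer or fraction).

κ_2 = D^2[K](0) = 3/4

M_X(t) = (e^(2*t) - e^(-t))/(3*t)
K_X(t) = log M_X(t) = -log(t) + log(e^(2*t) - e^(-t)) - log(3)
D^2[K](t) = (-9*t^2*e^(3*t) + e^(6*t) - 2*e^(3*t) + 1)/(t^2*e^(6*t) - 2*t^2*e^(3*t) + t^2)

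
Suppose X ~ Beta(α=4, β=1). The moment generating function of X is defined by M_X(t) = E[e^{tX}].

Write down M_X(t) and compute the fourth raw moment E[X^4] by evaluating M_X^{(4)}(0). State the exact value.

E[X^4] = M′′′′(0) = 1/2

M_X(t) = ₁F₁(4; 5; t)
M′(t) = 4*₁F₁(5; 6; t)/5
M′′(t) = 2*₁F₁(6; 7; t)/3
M′′′(t) = 4*₁F₁(7; 8; t)/7
M′′′′(t) = ₁F₁(8; 9; t)/2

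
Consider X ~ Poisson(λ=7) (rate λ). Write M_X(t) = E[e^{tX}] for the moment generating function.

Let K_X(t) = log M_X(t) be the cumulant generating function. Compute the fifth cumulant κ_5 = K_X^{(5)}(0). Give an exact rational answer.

M_X(t) = e^(7*e^(t) - 7)
K_X(t) = log M_X(t) = 7*e^(t) - 7
dK/dt = 7*e^(t)
d^2K/dt^2 = 7*e^(t)
d^3K/dt^3 = 7*e^(t)
d^4K/dt^4 = 7*e^(t)
d^5K/dt^5 = 7*e^(t)

κ_5 = d^5K/dt^5 |_{t=0} = 7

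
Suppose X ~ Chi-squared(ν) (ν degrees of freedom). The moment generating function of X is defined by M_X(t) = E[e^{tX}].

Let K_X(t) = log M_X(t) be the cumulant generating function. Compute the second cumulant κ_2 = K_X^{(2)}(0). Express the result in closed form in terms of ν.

M_X(t) = (1 - 2*t)^(-ν/2)
K_X(t) = log M_X(t) = -ν*log(1 - 2*t)/2
K^(2)(t) = 2*ν/(4*t^2 - 4*t + 1)

κ_2 = K^(2)(0) = 2*ν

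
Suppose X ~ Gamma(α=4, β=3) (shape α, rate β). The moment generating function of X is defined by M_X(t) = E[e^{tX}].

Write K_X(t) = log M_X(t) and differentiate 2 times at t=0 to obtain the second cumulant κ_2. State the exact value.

κ_2 = D^2[K](0) = 4/9

M_X(t) = 81/(3 - t)^4
K_X(t) = log M_X(t) = -4*log(3 - t) + 4*log(3)
D^2[K](t) = 4/(t^2 - 6*t + 9)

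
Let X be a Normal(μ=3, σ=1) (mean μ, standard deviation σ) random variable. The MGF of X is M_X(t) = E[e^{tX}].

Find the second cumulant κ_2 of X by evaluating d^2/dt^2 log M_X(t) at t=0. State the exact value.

M_X(t) = e^(t^2/2 + 3*t)
K_X(t) = log M_X(t) = t^2/2 + 3*t
K′(t) = t + 3
K′′(t) = 1

κ_2 = K′′(0) = 1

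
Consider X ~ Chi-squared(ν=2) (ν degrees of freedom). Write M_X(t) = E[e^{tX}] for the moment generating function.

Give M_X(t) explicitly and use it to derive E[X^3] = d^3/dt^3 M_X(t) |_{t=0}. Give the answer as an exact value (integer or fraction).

E[X^3] = M′′′(0) = 48

M_X(t) = 1/(1 - 2*t)
M′(t) = 2/(4*t^2 - 4*t + 1)
M′′(t) = -8/(8*t^3 - 12*t^2 + 6*t - 1)
M′′′(t) = 48/(16*t^4 - 32*t^3 + 24*t^2 - 8*t + 1)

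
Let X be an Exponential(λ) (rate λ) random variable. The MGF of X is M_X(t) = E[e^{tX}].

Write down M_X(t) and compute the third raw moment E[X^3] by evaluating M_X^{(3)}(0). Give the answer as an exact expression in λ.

M_X(t) = λ/(λ - t)
M^(3)(t) = 6*λ/(λ^4 - 4*λ^3*t + 6*λ^2*t^2 - 4*λ*t^3 + t^4)

E[X^3] = M^(3)(0) = 6/λ^3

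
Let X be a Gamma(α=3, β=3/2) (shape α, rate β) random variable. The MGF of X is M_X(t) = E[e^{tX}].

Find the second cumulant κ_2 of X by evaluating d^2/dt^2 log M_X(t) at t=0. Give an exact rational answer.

M_X(t) = 27/(8*(3/2 - t)^3)
K_X(t) = log M_X(t) = -3*log(3/2 - t) - 3*log(2) + 3*log(3)
K^(2)(t) = 12/(4*t^2 - 12*t + 9)

κ_2 = K^(2)(0) = 4/3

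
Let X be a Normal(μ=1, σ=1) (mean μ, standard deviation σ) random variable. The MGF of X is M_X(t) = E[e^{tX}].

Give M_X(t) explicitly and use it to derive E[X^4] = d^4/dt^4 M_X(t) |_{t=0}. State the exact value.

M_X(t) = e^(t^2/2 + t)
dM/dt = t*e^(t)*e^(t^2/2) + e^(t)*e^(t^2/2)
d^2M/dt^2 = t^2*e^(t)*e^(t^2/2) + 2*t*e^(t)*e^(t^2/2) + 2*e^(t)*e^(t^2/2)
d^3M/dt^3 = t^3*e^(t)*e^(t^2/2) + 3*t^2*e^(t)*e^(t^2/2) + 6*t*e^(t)*e^(t^2/2) + 4*e^(t)*e^(t^2/2)
d^4M/dt^4 = t^4*e^(t)*e^(t^2/2) + 4*t^3*e^(t)*e^(t^2/2) + 12*t^2*e^(t)*e^(t^2/2) + 16*t*e^(t)*e^(t^2/2) + 10*e^(t)*e^(t^2/2)

E[X^4] = d^4M/dt^4 |_{t=0} = 10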